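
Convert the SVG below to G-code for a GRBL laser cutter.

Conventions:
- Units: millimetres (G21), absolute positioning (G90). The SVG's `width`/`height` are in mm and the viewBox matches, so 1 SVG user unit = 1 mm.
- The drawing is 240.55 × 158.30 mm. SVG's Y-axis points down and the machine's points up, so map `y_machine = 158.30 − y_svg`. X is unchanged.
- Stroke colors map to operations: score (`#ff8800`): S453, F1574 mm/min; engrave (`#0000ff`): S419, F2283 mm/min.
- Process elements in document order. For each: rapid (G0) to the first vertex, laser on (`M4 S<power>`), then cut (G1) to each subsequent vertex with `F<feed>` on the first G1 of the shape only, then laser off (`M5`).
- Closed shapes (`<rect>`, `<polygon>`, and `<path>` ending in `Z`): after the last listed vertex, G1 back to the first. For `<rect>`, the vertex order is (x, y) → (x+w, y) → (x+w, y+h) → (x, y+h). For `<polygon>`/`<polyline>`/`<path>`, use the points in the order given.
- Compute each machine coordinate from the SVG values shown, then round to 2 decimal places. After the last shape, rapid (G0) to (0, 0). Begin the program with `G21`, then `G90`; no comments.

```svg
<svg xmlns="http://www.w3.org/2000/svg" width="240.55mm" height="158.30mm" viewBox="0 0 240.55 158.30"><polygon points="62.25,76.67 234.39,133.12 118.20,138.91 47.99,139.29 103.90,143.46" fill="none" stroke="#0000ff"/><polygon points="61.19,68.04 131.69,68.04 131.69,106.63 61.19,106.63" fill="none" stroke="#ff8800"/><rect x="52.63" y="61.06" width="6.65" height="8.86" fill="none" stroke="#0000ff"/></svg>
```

G21
G90
G0 X62.25 Y81.63
M4 S419
G1 X234.39 Y25.18 F2283
G1 X118.20 Y19.39
G1 X47.99 Y19.01
G1 X103.90 Y14.84
G1 X62.25 Y81.63
M5
G0 X61.19 Y90.26
M4 S453
G1 X131.69 Y90.26 F1574
G1 X131.69 Y51.67
G1 X61.19 Y51.67
G1 X61.19 Y90.26
M5
G0 X52.63 Y97.24
M4 S419
G1 X59.28 Y97.24 F2283
G1 X59.28 Y88.38
G1 X52.63 Y88.38
G1 X52.63 Y97.24
M5
G0 X0.00 Y0.00

1 u = 1 mm; y_m = 158.30 − y.

[1] `<polygon>` closed polygon, #0000ff→engrave S419 F2283: (62.25,81.63) → (234.39,25.18) → (118.20,19.39) → (47.99,19.01) → (103.90,14.84) → (62.25,81.63) (closed)

[2] `<polygon>` rectangle, #ff8800→score S453 F1574: (61.19,90.26) → (131.69,90.26) → (131.69,51.67) → (61.19,51.67) → (61.19,90.26) (closed)

[3] `<rect>` rectangle, #0000ff→engrave S419 F2283: (52.63,97.24) → (59.28,97.24) → (59.28,88.38) → (52.63,88.38) → (52.63,97.24) (closed)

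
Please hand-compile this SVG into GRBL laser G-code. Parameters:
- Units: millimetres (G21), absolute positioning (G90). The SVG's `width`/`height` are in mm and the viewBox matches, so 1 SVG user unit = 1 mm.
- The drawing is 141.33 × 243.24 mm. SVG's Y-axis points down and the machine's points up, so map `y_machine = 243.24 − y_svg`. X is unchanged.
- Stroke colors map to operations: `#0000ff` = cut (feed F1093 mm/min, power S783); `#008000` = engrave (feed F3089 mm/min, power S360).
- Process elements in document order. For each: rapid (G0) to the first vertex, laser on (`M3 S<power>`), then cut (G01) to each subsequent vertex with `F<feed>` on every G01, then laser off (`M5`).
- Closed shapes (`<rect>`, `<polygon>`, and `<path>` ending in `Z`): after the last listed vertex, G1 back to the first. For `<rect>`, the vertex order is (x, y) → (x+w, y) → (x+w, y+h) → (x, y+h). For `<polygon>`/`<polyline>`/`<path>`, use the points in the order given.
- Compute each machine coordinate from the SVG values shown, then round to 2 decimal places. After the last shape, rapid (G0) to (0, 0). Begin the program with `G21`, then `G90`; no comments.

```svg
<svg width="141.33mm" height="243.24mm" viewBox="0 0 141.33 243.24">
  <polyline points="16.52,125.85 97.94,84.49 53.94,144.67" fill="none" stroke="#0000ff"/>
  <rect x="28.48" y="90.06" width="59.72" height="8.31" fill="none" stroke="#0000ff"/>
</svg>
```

G21
G90
G0 X16.52 Y117.39
M3 S783
G01 X97.94 Y158.75 F1093
G01 X53.94 Y98.57 F1093
M5
G0 X28.48 Y153.18
M3 S783
G01 X88.20 Y153.18 F1093
G01 X88.20 Y144.87 F1093
G01 X28.48 Y144.87 F1093
G01 X28.48 Y153.18 F1093
M5
G0 X0.00 Y0.00

1 u = 1 mm; y_m = 243.24 − y.

[1] `<polyline>` open polyline, #0000ff→cut S783 F1093: (16.52,117.39) → (97.94,158.75) → (53.94,98.57)

[2] `<rect>` rectangle, #0000ff→cut S783 F1093: (28.48,153.18) → (88.20,153.18) → (88.20,144.87) → (28.48,144.87) → (28.48,153.18) (closed)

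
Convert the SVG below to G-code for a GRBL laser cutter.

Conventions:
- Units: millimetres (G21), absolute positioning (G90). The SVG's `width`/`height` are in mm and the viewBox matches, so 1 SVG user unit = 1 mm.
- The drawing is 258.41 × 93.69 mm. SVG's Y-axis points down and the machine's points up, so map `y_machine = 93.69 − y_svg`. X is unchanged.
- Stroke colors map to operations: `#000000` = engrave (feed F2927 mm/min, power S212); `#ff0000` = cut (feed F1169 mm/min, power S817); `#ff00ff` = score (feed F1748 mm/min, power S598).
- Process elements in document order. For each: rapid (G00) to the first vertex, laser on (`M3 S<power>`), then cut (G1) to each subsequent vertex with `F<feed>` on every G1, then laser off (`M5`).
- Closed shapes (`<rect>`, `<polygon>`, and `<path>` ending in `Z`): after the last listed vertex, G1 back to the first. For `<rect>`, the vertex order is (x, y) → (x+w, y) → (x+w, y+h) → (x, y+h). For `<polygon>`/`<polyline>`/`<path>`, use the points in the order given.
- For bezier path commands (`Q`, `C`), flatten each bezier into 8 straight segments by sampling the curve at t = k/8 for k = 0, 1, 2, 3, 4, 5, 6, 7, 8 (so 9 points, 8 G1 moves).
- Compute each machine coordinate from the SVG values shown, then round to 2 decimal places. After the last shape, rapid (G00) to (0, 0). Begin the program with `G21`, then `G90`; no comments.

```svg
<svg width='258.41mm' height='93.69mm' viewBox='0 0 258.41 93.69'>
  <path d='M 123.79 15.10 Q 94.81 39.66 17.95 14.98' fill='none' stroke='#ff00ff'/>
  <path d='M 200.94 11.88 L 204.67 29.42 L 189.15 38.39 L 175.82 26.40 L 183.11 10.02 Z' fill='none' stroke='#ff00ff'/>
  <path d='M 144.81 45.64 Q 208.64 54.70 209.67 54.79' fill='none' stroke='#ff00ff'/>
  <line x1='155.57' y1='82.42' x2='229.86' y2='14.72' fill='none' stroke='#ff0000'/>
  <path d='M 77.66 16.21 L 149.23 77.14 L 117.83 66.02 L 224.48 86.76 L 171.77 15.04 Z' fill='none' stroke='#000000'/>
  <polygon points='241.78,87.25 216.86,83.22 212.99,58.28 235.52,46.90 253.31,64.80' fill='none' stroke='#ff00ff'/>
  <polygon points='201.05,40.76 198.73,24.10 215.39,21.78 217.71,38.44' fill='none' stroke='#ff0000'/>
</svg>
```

1 u = 1 mm; y_m = 93.69 − y.

[1] `<path>` quadratic bezier, #ff00ff→score S598 F1748: (123.79,78.59) → (115.80,73.22) → (106.31,69.39) → (95.32,67.09) → (82.84,66.34) → (68.86,67.12) → (53.39,69.45) → (36.42,73.31) → (17.95,78.71)

[2] `<path>` regular polygon, #ff00ff→score S598 F1748: (200.94,81.81) → (204.67,64.27) → (189.15,55.30) → (175.82,67.29) → (183.11,83.67) → (200.94,81.81) (closed)

[3] `<path>` quadratic bezier, #ff00ff→score S598 F1748: (144.81,48.05) → (159.79,45.93) → (172.80,44.08) → (183.85,42.52) → (192.94,41.23) → (200.07,40.23) → (205.23,39.51) → (208.43,39.06) → (209.67,38.90)

[4] `<line>` line segment, #ff0000→cut S817 F1169: (155.57,11.27) → (229.86,78.97)

[5] `<path>` closed polygon, #000000→engrave S212 F2927: (77.66,77.48) → (149.23,16.55) → (117.83,27.67) → (224.48,6.93) → (171.77,78.65) → (77.66,77.48) (closed)

[6] `<polygon>` regular polygon, #ff00ff→score S598 F1748: (241.78,6.44) → (216.86,10.47) → (212.99,35.41) → (235.52,46.79) → (253.31,28.89) → (241.78,6.44) (closed)

[7] `<polygon>` regular polygon, #ff0000→cut S817 F1169: (201.05,52.93) → (198.73,69.59) → (215.39,71.91) → (217.71,55.25) → (201.05,52.93) (closed)

G21
G90
G00 X123.79 Y78.59
M3 S598
G1 X115.80 Y73.22 F1748
G1 X106.31 Y69.39 F1748
G1 X95.32 Y67.09 F1748
G1 X82.84 Y66.34 F1748
G1 X68.86 Y67.12 F1748
G1 X53.39 Y69.45 F1748
G1 X36.42 Y73.31 F1748
G1 X17.95 Y78.71 F1748
M5
G00 X200.94 Y81.81
M3 S598
G1 X204.67 Y64.27 F1748
G1 X189.15 Y55.30 F1748
G1 X175.82 Y67.29 F1748
G1 X183.11 Y83.67 F1748
G1 X200.94 Y81.81 F1748
M5
G00 X144.81 Y48.05
M3 S598
G1 X159.79 Y45.93 F1748
G1 X172.80 Y44.08 F1748
G1 X183.85 Y42.52 F1748
G1 X192.94 Y41.23 F1748
G1 X200.07 Y40.23 F1748
G1 X205.23 Y39.51 F1748
G1 X208.43 Y39.06 F1748
G1 X209.67 Y38.90 F1748
M5
G00 X155.57 Y11.27
M3 S817
G1 X229.86 Y78.97 F1169
M5
G00 X77.66 Y77.48
M3 S212
G1 X149.23 Y16.55 F2927
G1 X117.83 Y27.67 F2927
G1 X224.48 Y6.93 F2927
G1 X171.77 Y78.65 F2927
G1 X77.66 Y77.48 F2927
M5
G00 X241.78 Y6.44
M3 S598
G1 X216.86 Y10.47 F1748
G1 X212.99 Y35.41 F1748
G1 X235.52 Y46.79 F1748
G1 X253.31 Y28.89 F1748
G1 X241.78 Y6.44 F1748
M5
G00 X201.05 Y52.93
M3 S817
G1 X198.73 Y69.59 F1169
G1 X215.39 Y71.91 F1169
G1 X217.71 Y55.25 F1169
G1 X201.05 Y52.93 F1169
M5
G00 X0.00 Y0.00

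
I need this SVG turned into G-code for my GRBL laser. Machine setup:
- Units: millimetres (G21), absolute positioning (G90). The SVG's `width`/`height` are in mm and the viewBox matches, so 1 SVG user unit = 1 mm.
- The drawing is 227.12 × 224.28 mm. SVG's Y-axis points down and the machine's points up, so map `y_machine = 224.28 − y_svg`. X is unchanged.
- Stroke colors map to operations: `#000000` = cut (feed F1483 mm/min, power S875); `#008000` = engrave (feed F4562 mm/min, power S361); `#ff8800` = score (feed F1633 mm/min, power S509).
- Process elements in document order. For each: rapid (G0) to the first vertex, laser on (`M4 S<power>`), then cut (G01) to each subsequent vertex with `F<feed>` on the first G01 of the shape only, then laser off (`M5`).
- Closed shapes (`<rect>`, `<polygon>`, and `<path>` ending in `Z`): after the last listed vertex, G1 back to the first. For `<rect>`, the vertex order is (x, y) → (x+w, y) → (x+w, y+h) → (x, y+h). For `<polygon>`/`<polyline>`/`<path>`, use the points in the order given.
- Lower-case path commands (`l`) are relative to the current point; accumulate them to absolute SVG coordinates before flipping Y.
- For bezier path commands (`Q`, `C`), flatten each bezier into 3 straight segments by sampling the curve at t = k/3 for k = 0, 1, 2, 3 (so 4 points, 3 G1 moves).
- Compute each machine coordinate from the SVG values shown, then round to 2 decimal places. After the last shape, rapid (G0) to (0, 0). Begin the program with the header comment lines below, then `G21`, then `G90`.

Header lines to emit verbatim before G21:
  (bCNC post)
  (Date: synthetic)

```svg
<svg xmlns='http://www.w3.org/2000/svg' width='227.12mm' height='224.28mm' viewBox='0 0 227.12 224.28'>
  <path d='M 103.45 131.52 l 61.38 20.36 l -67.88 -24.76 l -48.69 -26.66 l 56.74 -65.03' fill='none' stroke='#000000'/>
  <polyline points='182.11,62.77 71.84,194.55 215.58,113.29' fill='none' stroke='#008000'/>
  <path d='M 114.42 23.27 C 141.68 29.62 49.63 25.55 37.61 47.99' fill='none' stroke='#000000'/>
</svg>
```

(bCNC post)
(Date: synthetic)
G21
G90
G0 X103.45 Y92.76
M4 S875
G01 X164.83 Y72.40 F1483
G01 X96.95 Y97.16
G01 X48.26 Y123.82
G01 X105.00 Y188.85
M5
G0 X182.11 Y161.51
M4 S361
G01 X71.84 Y29.73 F4562
G01 X215.58 Y110.99
M5
G0 X114.42 Y201.01
M4 S875
G01 X109.29 Y196.77 F1483
G01 X68.92 Y191.26
G01 X37.61 Y176.29
M5
G0 X0.00 Y0.00

Since the viewBox matches the mm dimensions, user units are millimetres directly. The only transform is the Y-flip y_m = 224.28 − y_svg.

Shape 1 is a open polyline drawn with `<path>`. Its stroke #000000 means cut at S875, F1483. After flipping Y the toolpath is (103.45,92.76) → (164.83,72.40) → (96.95,97.16) → (48.26,123.82) → (105.00,188.85).

Shape 2 is a open polyline drawn with `<polyline>`. Its stroke #008000 means engrave at S361, F4562. After flipping Y the toolpath is (182.11,161.51) → (71.84,29.73) → (215.58,110.99).

Shape 3 is a cubic bezier drawn with `<path>`. Its stroke #000000 means cut at S875, F1483. After flipping Y the toolpath is (114.42,201.01) → (109.29,196.77) → (68.92,191.26) → (37.61,176.29).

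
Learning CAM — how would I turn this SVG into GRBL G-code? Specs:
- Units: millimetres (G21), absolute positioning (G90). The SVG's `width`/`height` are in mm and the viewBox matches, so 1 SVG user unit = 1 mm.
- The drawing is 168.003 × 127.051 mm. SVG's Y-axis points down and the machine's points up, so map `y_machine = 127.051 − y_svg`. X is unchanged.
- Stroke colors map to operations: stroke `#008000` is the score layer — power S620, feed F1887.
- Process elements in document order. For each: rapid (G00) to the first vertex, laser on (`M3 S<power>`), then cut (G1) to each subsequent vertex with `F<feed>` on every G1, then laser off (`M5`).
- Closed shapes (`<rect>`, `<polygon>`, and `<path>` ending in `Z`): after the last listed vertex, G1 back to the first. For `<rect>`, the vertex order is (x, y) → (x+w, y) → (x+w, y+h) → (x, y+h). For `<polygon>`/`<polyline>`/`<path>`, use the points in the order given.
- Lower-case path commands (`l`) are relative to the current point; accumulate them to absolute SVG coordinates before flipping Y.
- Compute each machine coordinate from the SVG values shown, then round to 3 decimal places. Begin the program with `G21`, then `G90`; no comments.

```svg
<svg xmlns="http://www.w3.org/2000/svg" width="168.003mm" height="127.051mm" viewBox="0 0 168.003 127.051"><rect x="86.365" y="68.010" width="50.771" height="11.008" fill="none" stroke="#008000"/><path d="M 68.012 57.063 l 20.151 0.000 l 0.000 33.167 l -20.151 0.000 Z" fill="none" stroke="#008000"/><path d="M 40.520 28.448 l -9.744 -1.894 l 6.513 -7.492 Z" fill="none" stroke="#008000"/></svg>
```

Since the viewBox matches the mm dimensions, user units are millimetres directly. The only transform is the Y-flip y_m = 127.051 − y_svg.

Shape 1 is a rectangle drawn with `<rect>`. Its stroke #008000 means score at S620, F1887. After flipping Y the toolpath is (86.365,59.041) → (137.136,59.041) → (137.136,48.033) → (86.365,48.033) → (86.365,59.041), returning to the start.

Shape 2 is a rectangle drawn with `<path>`. Its stroke #008000 means score at S620, F1887. After flipping Y the toolpath is (68.012,69.988) → (88.163,69.988) → (88.163,36.821) → (68.012,36.821) → (68.012,69.988), returning to the start.

Shape 3 is a regular polygon drawn with `<path>`. Its stroke #008000 means score at S620, F1887. After flipping Y the toolpath is (40.520,98.603) → (30.776,100.497) → (37.289,107.989) → (40.520,98.603), returning to the start.

G21
G90
G00 X86.365 Y59.041
M3 S620
G1 X137.136 Y59.041 F1887
G1 X137.136 Y48.033 F1887
G1 X86.365 Y48.033 F1887
G1 X86.365 Y59.041 F1887
M5
G00 X68.012 Y69.988
M3 S620
G1 X88.163 Y69.988 F1887
G1 X88.163 Y36.821 F1887
G1 X68.012 Y36.821 F1887
G1 X68.012 Y69.988 F1887
M5
G00 X40.520 Y98.603
M3 S620
G1 X30.776 Y100.497 F1887
G1 X37.289 Y107.989 F1887
G1 X40.520 Y98.603 F1887
M5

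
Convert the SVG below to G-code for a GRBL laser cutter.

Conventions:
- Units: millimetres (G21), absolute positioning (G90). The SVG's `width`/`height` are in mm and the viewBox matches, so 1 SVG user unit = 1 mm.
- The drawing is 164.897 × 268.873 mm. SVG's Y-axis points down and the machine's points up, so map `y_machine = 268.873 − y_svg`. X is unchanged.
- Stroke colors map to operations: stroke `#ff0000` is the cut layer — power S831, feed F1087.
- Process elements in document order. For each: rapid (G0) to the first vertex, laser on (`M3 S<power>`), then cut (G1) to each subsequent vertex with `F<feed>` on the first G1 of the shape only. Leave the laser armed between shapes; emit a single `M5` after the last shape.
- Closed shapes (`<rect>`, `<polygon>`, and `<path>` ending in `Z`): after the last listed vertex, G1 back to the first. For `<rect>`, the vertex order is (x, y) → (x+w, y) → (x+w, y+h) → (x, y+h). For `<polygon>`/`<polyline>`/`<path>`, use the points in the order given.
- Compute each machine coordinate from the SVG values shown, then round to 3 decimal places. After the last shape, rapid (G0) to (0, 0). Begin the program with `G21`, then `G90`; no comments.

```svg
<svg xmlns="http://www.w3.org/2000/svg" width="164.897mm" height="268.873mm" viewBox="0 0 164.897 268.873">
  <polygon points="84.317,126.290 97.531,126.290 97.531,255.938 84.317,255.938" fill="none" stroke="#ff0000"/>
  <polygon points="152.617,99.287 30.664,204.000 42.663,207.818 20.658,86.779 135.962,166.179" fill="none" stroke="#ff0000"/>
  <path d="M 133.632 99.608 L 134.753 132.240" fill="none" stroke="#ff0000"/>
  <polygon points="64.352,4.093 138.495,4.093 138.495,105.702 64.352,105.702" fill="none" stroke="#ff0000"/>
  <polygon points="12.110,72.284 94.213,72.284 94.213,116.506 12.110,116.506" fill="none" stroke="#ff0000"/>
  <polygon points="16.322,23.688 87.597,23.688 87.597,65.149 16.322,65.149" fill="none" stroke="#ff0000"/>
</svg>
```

G21
G90
G0 X84.317 Y142.583
M3 S831
G1 X97.531 Y142.583 F1087
G1 X97.531 Y12.935
G1 X84.317 Y12.935
G1 X84.317 Y142.583
G0 X152.617 Y169.586
M3 S831
G1 X30.664 Y64.873 F1087
G1 X42.663 Y61.055
G1 X20.658 Y182.094
G1 X135.962 Y102.694
G1 X152.617 Y169.586
G0 X133.632 Y169.265
M3 S831
G1 X134.753 Y136.633 F1087
G0 X64.352 Y264.780
M3 S831
G1 X138.495 Y264.780 F1087
G1 X138.495 Y163.171
G1 X64.352 Y163.171
G1 X64.352 Y264.780
G0 X12.110 Y196.589
M3 S831
G1 X94.213 Y196.589 F1087
G1 X94.213 Y152.367
G1 X12.110 Y152.367
G1 X12.110 Y196.589
G0 X16.322 Y245.185
M3 S831
G1 X87.597 Y245.185 F1087
G1 X87.597 Y203.724
G1 X16.322 Y203.724
G1 X16.322 Y245.185
M5
G0 X0.000 Y0.000

viewBox `0 0 164.897 268.873` with mm width/height → 1 unit = 1 mm. Flip: y_m = 268.873 − y_svg.

**Shape 1** — `<polygon>` rectangle, stroke `#ff0000` → cut (S831, F1087). Machine vertices: (84.317,142.583) → (97.531,142.583) → (97.531,12.935) → (84.317,12.935) → (84.317,142.583). Closed: final G1 returns to the first vertex.

**Shape 2** — `<polygon>` closed polygon, stroke `#ff0000` → cut (S831, F1087). Machine vertices: (152.617,169.586) → (30.664,64.873) → (42.663,61.055) → (20.658,182.094) → (135.962,102.694) → (152.617,169.586). Closed: final G1 returns to the first vertex.

**Shape 3** — `<path>` line segment, stroke `#ff0000` → cut (S831, F1087). Machine vertices: (133.632,169.265) → (134.753,136.633). Open path.

**Shape 4** — `<polygon>` rectangle, stroke `#ff0000` → cut (S831, F1087). Machine vertices: (64.352,264.780) → (138.495,264.780) → (138.495,163.171) → (64.352,163.171) → (64.352,264.780). Closed: final G1 returns to the first vertex.

**Shape 5** — `<polygon>` rectangle, stroke `#ff0000` → cut (S831, F1087). Machine vertices: (12.110,196.589) → (94.213,196.589) → (94.213,152.367) → (12.110,152.367) → (12.110,196.589). Closed: final G1 returns to the first vertex.

**Shape 6** — `<polygon>` rectangle, stroke `#ff0000` → cut (S831, F1087). Machine vertices: (16.322,245.185) → (87.597,245.185) → (87.597,203.724) → (16.322,203.724) → (16.322,245.185). Closed: final G1 returns to the first vertex.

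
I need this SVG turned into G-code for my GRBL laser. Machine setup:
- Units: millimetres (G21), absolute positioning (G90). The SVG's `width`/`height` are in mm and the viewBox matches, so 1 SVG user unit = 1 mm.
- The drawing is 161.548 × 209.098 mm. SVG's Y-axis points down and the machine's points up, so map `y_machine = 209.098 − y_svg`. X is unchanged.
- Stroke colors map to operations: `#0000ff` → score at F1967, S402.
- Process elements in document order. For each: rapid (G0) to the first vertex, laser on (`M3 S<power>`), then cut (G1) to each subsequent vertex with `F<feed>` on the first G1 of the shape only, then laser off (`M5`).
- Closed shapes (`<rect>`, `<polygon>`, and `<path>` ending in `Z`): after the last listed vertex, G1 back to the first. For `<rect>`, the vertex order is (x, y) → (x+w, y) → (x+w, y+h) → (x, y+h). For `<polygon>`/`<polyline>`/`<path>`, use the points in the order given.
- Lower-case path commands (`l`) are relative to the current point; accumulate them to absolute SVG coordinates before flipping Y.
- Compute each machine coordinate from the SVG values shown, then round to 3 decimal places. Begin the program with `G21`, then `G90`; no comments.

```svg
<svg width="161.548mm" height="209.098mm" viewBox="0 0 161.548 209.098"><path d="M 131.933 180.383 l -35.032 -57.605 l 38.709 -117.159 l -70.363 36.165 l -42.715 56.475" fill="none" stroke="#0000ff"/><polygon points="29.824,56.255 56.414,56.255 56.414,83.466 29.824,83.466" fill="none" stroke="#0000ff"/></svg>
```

1 u = 1 mm; y_m = 209.098 − y.

[1] `<path>` open polyline, #0000ff→score S402 F1967: (131.933,28.715) → (96.901,86.320) → (135.610,203.479) → (65.247,167.314) → (22.532,110.839)

[2] `<polygon>` rectangle, #0000ff→score S402 F1967: (29.824,152.843) → (56.414,152.843) → (56.414,125.632) → (29.824,125.632) → (29.824,152.843) (closed)

G21
G90
G0 X131.933 Y28.715
M3 S402
G1 X96.901 Y86.320 F1967
G1 X135.610 Y203.479
G1 X65.247 Y167.314
G1 X22.532 Y110.839
M5
G0 X29.824 Y152.843
M3 S402
G1 X56.414 Y152.843 F1967
G1 X56.414 Y125.632
G1 X29.824 Y125.632
G1 X29.824 Y152.843
M5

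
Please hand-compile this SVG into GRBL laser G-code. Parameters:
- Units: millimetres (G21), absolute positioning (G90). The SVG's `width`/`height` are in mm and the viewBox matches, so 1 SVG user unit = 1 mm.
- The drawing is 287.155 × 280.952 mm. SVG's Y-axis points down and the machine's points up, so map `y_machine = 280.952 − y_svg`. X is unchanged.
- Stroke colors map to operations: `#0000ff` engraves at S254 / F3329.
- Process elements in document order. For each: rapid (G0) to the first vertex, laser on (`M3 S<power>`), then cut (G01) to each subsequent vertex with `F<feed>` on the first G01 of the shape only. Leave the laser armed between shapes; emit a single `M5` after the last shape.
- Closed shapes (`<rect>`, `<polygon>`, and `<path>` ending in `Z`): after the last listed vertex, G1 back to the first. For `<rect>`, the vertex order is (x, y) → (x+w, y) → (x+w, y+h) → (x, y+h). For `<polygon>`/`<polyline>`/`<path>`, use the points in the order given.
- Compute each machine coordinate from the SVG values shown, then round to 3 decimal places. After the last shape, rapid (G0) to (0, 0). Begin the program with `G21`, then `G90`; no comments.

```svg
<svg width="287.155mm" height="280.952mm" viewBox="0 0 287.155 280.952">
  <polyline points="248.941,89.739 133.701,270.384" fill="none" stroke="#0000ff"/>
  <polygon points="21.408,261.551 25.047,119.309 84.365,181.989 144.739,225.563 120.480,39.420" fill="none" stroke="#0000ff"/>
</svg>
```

G21
G90
G0 X248.941 Y191.213
M3 S254
G01 X133.701 Y10.568 F3329
G0 X21.408 Y19.401
M3 S254
G01 X25.047 Y161.643 F3329
G01 X84.365 Y98.963
G01 X144.739 Y55.389
G01 X120.480 Y241.532
G01 X21.408 Y19.401
M5
G0 X0.000 Y0.000

Since the viewBox matches the mm dimensions, user units are millimetres directly. The only transform is the Y-flip y_m = 280.952 − y_svg.

Shape 1 is a line segment drawn with `<polyline>`. Its stroke #0000ff means engrave at S254, F3329. After flipping Y the toolpath is (248.941,191.213) → (133.701,10.568).

Shape 2 is a closed polygon drawn with `<polygon>`. Its stroke #0000ff means engrave at S254, F3329. After flipping Y the toolpath is (21.408,19.401) → (25.047,161.643) → (84.365,98.963) → (144.739,55.389) → (120.480,241.532) → (21.408,19.401), returning to the start.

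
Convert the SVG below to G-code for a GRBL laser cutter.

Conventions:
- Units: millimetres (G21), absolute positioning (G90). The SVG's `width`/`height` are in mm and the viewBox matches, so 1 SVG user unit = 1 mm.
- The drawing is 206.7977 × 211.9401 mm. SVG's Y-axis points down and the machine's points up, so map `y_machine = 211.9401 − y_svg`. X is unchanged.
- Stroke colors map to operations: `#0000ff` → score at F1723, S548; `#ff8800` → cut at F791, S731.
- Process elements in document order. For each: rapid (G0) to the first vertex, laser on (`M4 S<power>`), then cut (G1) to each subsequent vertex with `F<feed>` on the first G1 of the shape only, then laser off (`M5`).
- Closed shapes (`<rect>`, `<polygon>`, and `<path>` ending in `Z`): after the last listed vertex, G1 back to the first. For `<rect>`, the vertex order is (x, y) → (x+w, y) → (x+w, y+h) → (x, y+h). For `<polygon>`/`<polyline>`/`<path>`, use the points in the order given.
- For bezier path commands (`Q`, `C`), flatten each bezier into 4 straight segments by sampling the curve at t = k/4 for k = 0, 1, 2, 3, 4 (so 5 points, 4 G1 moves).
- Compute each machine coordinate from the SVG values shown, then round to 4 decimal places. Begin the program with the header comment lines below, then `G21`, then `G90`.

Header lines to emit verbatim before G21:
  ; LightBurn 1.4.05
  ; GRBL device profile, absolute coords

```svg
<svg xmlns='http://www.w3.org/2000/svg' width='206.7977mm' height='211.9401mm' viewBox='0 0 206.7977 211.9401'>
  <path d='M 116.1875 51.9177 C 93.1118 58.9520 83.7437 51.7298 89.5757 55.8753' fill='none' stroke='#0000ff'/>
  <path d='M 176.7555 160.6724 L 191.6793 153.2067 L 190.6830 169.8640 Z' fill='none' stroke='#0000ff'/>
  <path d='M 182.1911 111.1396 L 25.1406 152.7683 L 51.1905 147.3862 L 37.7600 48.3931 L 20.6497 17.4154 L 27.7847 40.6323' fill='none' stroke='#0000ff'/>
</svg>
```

; LightBurn 1.4.05
; GRBL device profile, absolute coords
G21
G90
G0 X116.1875 Y160.0224
M4 S548
G1 X101.4742 Y157.0194 F1723
G1 X92.0412 Y156.9603
G1 X88.0284 Y157.4429
G1 X89.5757 Y156.0648
M5
G0 X176.7555 Y51.2677
M4 S548
G1 X191.6793 Y58.7334 F1723
G1 X190.6830 Y42.0761
G1 X176.7555 Y51.2677
M5
G0 X182.1911 Y100.8005
M4 S548
G1 X25.1406 Y59.1718 F1723
G1 X51.1905 Y64.5539
G1 X37.7600 Y163.5470
G1 X20.6497 Y194.5247
G1 X27.7847 Y171.3078
M5

viewBox `0 0 206.7977 211.9401` with mm width/height → 1 unit = 1 mm. Flip: y_m = 211.9401 − y_svg.

**Shape 1** — `<path>` cubic bezier, stroke `#0000ff` → score (S548, F1723). Control points (SVG): P0=(116.1875,51.9177), P1=(93.1118,58.9520), P2=(83.7437,51.7298), P3=(89.5757,55.8753); sampled at t=k/4. Machine vertices: (116.1875,160.0224) → (101.4742,157.0194) → (92.0412,156.9603) → (88.0284,157.4429) → (89.5757,156.0648). Open path.

**Shape 2** — `<path>` regular polygon, stroke `#0000ff` → score (S548, F1723). Machine vertices: (176.7555,51.2677) → (191.6793,58.7334) → (190.6830,42.0761) → (176.7555,51.2677). Closed: final G1 returns to the first vertex.

**Shape 3** — `<path>` open polyline, stroke `#0000ff` → score (S548, F1723). Machine vertices: (182.1911,100.8005) → (25.1406,59.1718) → (51.1905,64.5539) → (37.7600,163.5470) → (20.6497,194.5247) → (27.7847,171.3078). Open path.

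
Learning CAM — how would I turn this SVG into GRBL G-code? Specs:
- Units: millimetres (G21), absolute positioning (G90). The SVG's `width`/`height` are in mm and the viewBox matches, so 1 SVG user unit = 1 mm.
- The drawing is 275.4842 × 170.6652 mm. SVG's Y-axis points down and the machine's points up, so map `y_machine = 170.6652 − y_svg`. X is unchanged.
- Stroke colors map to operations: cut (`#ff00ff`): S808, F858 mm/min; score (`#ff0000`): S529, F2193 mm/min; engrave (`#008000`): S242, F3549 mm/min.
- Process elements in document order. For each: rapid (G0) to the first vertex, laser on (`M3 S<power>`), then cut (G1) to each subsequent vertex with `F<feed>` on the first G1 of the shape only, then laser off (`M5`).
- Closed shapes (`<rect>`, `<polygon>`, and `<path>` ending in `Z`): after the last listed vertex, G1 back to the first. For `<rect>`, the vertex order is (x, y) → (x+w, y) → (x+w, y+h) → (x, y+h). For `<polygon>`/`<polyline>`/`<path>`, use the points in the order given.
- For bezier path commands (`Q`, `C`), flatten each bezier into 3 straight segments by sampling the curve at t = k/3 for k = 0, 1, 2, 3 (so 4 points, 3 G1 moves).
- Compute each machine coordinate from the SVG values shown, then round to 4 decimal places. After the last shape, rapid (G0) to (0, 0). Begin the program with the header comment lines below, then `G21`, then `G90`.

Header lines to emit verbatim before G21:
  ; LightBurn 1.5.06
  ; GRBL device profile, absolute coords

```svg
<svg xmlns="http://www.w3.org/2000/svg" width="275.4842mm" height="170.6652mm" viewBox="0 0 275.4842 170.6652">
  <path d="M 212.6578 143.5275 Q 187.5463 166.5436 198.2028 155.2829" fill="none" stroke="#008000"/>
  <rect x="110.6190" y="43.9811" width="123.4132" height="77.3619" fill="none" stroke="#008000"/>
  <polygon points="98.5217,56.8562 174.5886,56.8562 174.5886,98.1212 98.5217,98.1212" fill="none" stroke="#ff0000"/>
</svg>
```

; LightBurn 1.5.06
; GRBL device profile, absolute coords
G21
G90
G0 X212.6578 Y27.1377
M3 S242
G1 X199.8910 Y15.6022 F3549
G1 X195.0727 Y11.6837
G1 X198.2028 Y15.3823
M5
G0 X110.6190 Y126.6841
M3 S242
G1 X234.0322 Y126.6841 F3549
G1 X234.0322 Y49.3222
G1 X110.6190 Y49.3222
G1 X110.6190 Y126.6841
M5
G0 X98.5217 Y113.8090
M3 S529
G1 X174.5886 Y113.8090 F2193
G1 X174.5886 Y72.5440
G1 X98.5217 Y72.5440
G1 X98.5217 Y113.8090
M5
G0 X0.0000 Y0.0000

Since the viewBox matches the mm dimensions, user units are millimetres directly. The only transform is the Y-flip y_m = 170.6652 − y_svg.

Shape 1 is a quadratic bezier drawn with `<path>`. Its stroke #008000 means engrave at S242, F3549. After flipping Y the toolpath is (212.6578,27.1377) → (199.8910,15.6022) → (195.0727,11.6837) → (198.2028,15.3823).

Shape 2 is a rectangle drawn with `<rect>`. Its stroke #008000 means engrave at S242, F3549. After flipping Y the toolpath is (110.6190,126.6841) → (234.0322,126.6841) → (234.0322,49.3222) → (110.6190,49.3222) → (110.6190,126.6841), returning to the start.

Shape 3 is a rectangle drawn with `<polygon>`. Its stroke #ff0000 means score at S529, F2193. After flipping Y the toolpath is (98.5217,113.8090) → (174.5886,113.8090) → (174.5886,72.5440) → (98.5217,72.5440) → (98.5217,113.8090), returning to the start.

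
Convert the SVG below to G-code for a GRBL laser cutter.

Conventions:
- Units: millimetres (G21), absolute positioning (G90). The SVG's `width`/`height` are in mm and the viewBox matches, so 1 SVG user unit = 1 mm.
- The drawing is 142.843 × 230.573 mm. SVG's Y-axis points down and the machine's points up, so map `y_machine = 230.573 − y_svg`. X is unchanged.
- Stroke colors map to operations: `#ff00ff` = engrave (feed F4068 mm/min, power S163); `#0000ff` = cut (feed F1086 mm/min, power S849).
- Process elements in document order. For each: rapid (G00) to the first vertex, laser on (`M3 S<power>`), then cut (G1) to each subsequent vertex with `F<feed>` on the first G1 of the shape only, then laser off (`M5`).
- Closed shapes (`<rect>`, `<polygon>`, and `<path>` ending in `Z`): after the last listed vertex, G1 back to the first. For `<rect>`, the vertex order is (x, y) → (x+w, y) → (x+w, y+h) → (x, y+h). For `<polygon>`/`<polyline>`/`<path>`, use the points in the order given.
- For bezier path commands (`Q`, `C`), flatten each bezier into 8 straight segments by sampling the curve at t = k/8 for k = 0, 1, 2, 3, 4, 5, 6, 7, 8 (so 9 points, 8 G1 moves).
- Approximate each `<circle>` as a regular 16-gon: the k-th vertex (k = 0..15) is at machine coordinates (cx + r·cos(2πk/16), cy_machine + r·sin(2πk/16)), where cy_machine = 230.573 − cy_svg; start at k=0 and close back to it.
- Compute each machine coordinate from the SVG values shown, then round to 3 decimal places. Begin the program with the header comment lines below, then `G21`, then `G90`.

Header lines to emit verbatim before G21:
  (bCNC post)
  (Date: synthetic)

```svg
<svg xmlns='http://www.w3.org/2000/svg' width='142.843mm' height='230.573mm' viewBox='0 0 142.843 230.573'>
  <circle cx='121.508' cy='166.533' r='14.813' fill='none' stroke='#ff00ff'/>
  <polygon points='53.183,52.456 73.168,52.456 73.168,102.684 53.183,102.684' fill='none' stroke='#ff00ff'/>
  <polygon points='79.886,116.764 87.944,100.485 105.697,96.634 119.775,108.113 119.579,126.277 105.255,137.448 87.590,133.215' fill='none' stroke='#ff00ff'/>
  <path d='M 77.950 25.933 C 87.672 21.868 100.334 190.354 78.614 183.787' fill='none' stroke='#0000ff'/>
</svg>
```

(bCNC post)
(Date: synthetic)
G21
G90
G00 X136.321 Y64.040
M3 S163
G1 X135.193 Y69.709 F4068
G1 X131.982 Y74.514
G1 X127.177 Y77.725
G1 X121.508 Y78.853
G1 X115.839 Y77.725
G1 X111.034 Y74.514
G1 X107.823 Y69.709
G1 X106.695 Y64.040
G1 X107.823 Y58.371
G1 X111.034 Y53.566
G1 X115.839 Y50.355
G1 X121.508 Y49.227
G1 X127.177 Y50.355
G1 X131.982 Y53.566
G1 X135.193 Y58.371
G1 X136.321 Y64.040
M5
G00 X53.183 Y178.117
M3 S163
G1 X73.168 Y178.117 F4068
G1 X73.168 Y127.889
G1 X53.183 Y127.889
G1 X53.183 Y178.117
M5
G00 X79.886 Y113.809
M3 S163
G1 X87.944 Y130.088 F4068
G1 X105.697 Y133.939
G1 X119.775 Y122.460
G1 X119.579 Y104.296
G1 X105.255 Y93.125
G1 X87.590 Y97.358
G1 X79.886 Y113.809
M5
G00 X77.950 Y204.640
M3 S849
G1 X81.661 Y198.755 F1086
G1 X85.210 Y180.767
G1 X88.159 Y154.749
G1 X90.073 Y124.775
G1 X90.512 Y94.918
G1 X89.041 Y69.252
G1 X85.220 Y51.850
G1 X78.614 Y46.786
M5

Since the viewBox matches the mm dimensions, user units are millimetres directly. The only transform is the Y-flip y_m = 230.573 − y_svg.

Shape 1 is a circle drawn with `<circle>`. Its stroke #ff00ff means engrave at S163, F4068. After flipping Y the toolpath is (136.321,64.040) → (135.193,69.709) → (131.982,74.514) → (127.177,77.725) → (121.508,78.853) → (115.839,77.725) → (111.034,74.514) → (107.823,69.709) → (106.695,64.040) → (107.823,58.371) → (111.034,53.566) → (115.839,50.355) → (121.508,49.227) → (127.177,50.355) → (131.982,53.566) → (135.193,58.371) → (136.321,64.040), returning to the start.

Shape 2 is a rectangle drawn with `<polygon>`. Its stroke #ff00ff means engrave at S163, F4068. After flipping Y the toolpath is (53.183,178.117) → (73.168,178.117) → (73.168,127.889) → (53.183,127.889) → (53.183,178.117), returning to the start.

Shape 3 is a regular polygon drawn with `<polygon>`. Its stroke #ff00ff means engrave at S163, F4068. After flipping Y the toolpath is (79.886,113.809) → (87.944,130.088) → (105.697,133.939) → (119.775,122.460) → (119.579,104.296) → (105.255,93.125) → (87.590,97.358) → (79.886,113.809), returning to the start.

Shape 4 is a cubic bezier drawn with `<path>`. Its stroke #0000ff means cut at S849, F1086. After flipping Y the toolpath is (77.950,204.640) → (81.661,198.755) → (85.210,180.767) → (88.159,154.749) → (90.073,124.775) → (90.512,94.918) → (89.041,69.252) → (85.220,51.850) → (78.614,46.786).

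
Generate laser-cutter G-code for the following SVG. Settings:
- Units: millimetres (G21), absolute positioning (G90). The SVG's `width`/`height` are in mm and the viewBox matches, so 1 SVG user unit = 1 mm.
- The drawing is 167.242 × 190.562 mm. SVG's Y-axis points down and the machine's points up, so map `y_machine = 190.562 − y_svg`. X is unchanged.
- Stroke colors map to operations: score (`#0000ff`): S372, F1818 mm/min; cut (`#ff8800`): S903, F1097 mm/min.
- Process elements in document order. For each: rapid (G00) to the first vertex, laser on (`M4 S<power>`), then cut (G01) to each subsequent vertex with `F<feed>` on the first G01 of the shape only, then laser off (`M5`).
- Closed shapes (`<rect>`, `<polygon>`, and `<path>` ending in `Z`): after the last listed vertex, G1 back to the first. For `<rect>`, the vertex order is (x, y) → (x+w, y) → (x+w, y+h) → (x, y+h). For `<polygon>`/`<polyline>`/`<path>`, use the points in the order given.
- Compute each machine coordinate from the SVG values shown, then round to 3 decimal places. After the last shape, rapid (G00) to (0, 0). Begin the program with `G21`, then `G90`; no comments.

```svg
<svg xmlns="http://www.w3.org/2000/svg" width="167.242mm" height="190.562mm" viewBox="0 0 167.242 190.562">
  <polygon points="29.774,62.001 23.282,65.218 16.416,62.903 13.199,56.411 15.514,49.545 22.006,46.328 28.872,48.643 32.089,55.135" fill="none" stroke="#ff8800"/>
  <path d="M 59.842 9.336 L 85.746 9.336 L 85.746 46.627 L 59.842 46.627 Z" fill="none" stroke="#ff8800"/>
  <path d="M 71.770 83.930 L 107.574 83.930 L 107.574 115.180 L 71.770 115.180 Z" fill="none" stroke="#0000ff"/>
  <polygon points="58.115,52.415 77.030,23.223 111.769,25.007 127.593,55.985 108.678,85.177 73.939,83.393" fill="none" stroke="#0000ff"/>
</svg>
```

G21
G90
G00 X29.774 Y128.561
M4 S903
G01 X23.282 Y125.344 F1097
G01 X16.416 Y127.659
G01 X13.199 Y134.151
G01 X15.514 Y141.017
G01 X22.006 Y144.234
G01 X28.872 Y141.919
G01 X32.089 Y135.427
G01 X29.774 Y128.561
M5
G00 X59.842 Y181.226
M4 S903
G01 X85.746 Y181.226 F1097
G01 X85.746 Y143.935
G01 X59.842 Y143.935
G01 X59.842 Y181.226
M5
G00 X71.770 Y106.632
M4 S372
G01 X107.574 Y106.632 F1818
G01 X107.574 Y75.382
G01 X71.770 Y75.382
G01 X71.770 Y106.632
M5
G00 X58.115 Y138.147
M4 S372
G01 X77.030 Y167.339 F1818
G01 X111.769 Y165.555
G01 X127.593 Y134.577
G01 X108.678 Y105.385
G01 X73.939 Y107.169
G01 X58.115 Y138.147
M5
G00 X0.000 Y0.000

Since the viewBox matches the mm dimensions, user units are millimetres directly. The only transform is the Y-flip y_m = 190.562 − y_svg.

Shape 1 is a regular polygon drawn with `<polygon>`. Its stroke #ff8800 means cut at S903, F1097. After flipping Y the toolpath is (29.774,128.561) → (23.282,125.344) → (16.416,127.659) → (13.199,134.151) → (15.514,141.017) → (22.006,144.234) → (28.872,141.919) → (32.089,135.427) → (29.774,128.561), returning to the start.

Shape 2 is a rectangle drawn with `<path>`. Its stroke #ff8800 means cut at S903, F1097. After flipping Y the toolpath is (59.842,181.226) → (85.746,181.226) → (85.746,143.935) → (59.842,143.935) → (59.842,181.226), returning to the start.

Shape 3 is a rectangle drawn with `<path>`. Its stroke #0000ff means score at S372, F1818. After flipping Y the toolpath is (71.770,106.632) → (107.574,106.632) → (107.574,75.382) → (71.770,75.382) → (71.770,106.632), returning to the start.

Shape 4 is a regular polygon drawn with `<polygon>`. Its stroke #0000ff means score at S372, F1818. After flipping Y the toolpath is (58.115,138.147) → (77.030,167.339) → (111.769,165.555) → (127.593,134.577) → (108.678,105.385) → (73.939,107.169) → (58.115,138.147), returning to the start.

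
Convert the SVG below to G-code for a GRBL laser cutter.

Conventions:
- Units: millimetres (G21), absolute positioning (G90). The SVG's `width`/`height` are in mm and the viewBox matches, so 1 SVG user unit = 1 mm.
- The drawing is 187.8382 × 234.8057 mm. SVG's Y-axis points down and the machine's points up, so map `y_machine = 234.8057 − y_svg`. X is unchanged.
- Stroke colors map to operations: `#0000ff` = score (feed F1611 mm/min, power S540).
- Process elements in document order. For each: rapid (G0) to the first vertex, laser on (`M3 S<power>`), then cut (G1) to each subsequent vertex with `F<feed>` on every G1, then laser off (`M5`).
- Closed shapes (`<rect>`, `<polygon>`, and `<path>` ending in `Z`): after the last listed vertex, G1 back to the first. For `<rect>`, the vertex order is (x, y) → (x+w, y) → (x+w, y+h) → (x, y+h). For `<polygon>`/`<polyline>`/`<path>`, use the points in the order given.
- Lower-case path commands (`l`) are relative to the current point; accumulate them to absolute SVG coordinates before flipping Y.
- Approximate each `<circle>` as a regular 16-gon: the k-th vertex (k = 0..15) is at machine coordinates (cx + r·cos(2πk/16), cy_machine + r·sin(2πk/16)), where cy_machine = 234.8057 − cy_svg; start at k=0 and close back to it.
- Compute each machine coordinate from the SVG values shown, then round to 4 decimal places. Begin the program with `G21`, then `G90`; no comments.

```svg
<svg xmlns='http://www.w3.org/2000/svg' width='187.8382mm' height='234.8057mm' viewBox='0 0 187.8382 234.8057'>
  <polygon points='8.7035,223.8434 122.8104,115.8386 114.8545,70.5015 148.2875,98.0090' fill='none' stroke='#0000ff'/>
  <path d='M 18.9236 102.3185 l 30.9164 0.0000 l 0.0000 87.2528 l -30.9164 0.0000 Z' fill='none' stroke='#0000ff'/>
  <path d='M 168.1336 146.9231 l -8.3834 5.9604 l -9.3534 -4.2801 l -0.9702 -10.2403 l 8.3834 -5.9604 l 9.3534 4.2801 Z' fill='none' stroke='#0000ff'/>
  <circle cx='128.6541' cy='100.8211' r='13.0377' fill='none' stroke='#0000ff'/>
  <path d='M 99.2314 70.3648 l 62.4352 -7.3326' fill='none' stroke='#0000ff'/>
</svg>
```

1 u = 1 mm; y_m = 234.8057 − y.

[1] `<polygon>` closed polygon, #0000ff→score S540 F1611: (8.7035,10.9623) → (122.8104,118.9671) → (114.8545,164.3042) → (148.2875,136.7967) → (8.7035,10.9623) (closed)

[2] `<path>` rectangle, #0000ff→score S540 F1611: (18.9236,132.4872) → (49.8400,132.4872) → (49.8400,45.2344) → (18.9236,45.2344) → (18.9236,132.4872) (closed)

[3] `<path>` regular polygon, #0000ff→score S540 F1611: (168.1336,87.8826) → (159.7502,81.9222) → (150.3968,86.2023) → (149.4266,96.4426) → (157.8100,102.4030) → (167.1634,98.1229) → (168.1336,87.8826) (closed)

[4] `<circle>` circle, #0000ff→score S540 F1611: (141.6918,133.9846) → (140.6994,138.9739) → (137.8731,143.2036) → (133.6434,146.0299) → (128.6541,147.0223) → (123.6648,146.0299) → (119.4351,143.2036) → (116.6088,138.9739) → (115.6164,133.9846) → (116.6088,128.9953) → (119.4351,124.7656) → (123.6648,121.9393) → (128.6541,120.9469) → (133.6434,121.9393) → (137.8731,124.7656) → (140.6994,128.9953) → (141.6918,133.9846) (closed)

[5] `<path>` line segment, #0000ff→score S540 F1611: (99.2314,164.4409) → (161.6666,171.7735)

G21
G90
G0 X8.7035 Y10.9623
M3 S540
G1 X122.8104 Y118.9671 F1611
G1 X114.8545 Y164.3042 F1611
G1 X148.2875 Y136.7967 F1611
G1 X8.7035 Y10.9623 F1611
M5
G0 X18.9236 Y132.4872
M3 S540
G1 X49.8400 Y132.4872 F1611
G1 X49.8400 Y45.2344 F1611
G1 X18.9236 Y45.2344 F1611
G1 X18.9236 Y132.4872 F1611
M5
G0 X168.1336 Y87.8826
M3 S540
G1 X159.7502 Y81.9222 F1611
G1 X150.3968 Y86.2023 F1611
G1 X149.4266 Y96.4426 F1611
G1 X157.8100 Y102.4030 F1611
G1 X167.1634 Y98.1229 F1611
G1 X168.1336 Y87.8826 F1611
M5
G0 X141.6918 Y133.9846
M3 S540
G1 X140.6994 Y138.9739 F1611
G1 X137.8731 Y143.2036 F1611
G1 X133.6434 Y146.0299 F1611
G1 X128.6541 Y147.0223 F1611
G1 X123.6648 Y146.0299 F1611
G1 X119.4351 Y143.2036 F1611
G1 X116.6088 Y138.9739 F1611
G1 X115.6164 Y133.9846 F1611
G1 X116.6088 Y128.9953 F1611
G1 X119.4351 Y124.7656 F1611
G1 X123.6648 Y121.9393 F1611
G1 X128.6541 Y120.9469 F1611
G1 X133.6434 Y121.9393 F1611
G1 X137.8731 Y124.7656 F1611
G1 X140.6994 Y128.9953 F1611
G1 X141.6918 Y133.9846 F1611
M5
G0 X99.2314 Y164.4409
M3 S540
G1 X161.6666 Y171.7735 F1611
M5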